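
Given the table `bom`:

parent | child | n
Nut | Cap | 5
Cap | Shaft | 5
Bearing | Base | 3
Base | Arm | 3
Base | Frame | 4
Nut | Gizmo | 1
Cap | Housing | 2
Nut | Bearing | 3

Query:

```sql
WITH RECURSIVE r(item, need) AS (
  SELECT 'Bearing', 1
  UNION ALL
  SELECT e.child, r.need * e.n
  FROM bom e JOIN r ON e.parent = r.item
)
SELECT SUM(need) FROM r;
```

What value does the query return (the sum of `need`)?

25

Base: (Bearing, need=1).
Iteration 1: components of {Bearing} -> Base = 1*3 = 3.
Iteration 2: components of {Base} -> Arm = 3*3 = 9, Frame = 3*4 = 12.
Iteration 3: no further components; recursion stops.
SUM(need) = 1 + 3 + 9 + 12 = 25.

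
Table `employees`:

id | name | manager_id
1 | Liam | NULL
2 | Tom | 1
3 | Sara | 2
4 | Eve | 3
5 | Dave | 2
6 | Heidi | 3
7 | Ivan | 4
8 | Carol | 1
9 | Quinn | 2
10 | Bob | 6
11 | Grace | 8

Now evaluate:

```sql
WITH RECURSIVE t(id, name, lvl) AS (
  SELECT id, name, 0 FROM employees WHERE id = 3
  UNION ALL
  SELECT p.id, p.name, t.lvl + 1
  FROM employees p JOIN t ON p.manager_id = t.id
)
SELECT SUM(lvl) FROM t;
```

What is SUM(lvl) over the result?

6

Base: id=3 (Sara) at lvl 0.
Iteration 1: rows with manager_id in {3} -> Eve (id 4, lvl 1), Heidi (id 6, lvl 1).
Iteration 2: rows with manager_id in {4,6} -> Ivan (id 7, lvl 2), Bob (id 10, lvl 2).
Iteration 3: no rows with manager_id in {7,10}; recursion stops.
SUM(lvl) = 0 + 1 + 1 + 2 + 2 = 6.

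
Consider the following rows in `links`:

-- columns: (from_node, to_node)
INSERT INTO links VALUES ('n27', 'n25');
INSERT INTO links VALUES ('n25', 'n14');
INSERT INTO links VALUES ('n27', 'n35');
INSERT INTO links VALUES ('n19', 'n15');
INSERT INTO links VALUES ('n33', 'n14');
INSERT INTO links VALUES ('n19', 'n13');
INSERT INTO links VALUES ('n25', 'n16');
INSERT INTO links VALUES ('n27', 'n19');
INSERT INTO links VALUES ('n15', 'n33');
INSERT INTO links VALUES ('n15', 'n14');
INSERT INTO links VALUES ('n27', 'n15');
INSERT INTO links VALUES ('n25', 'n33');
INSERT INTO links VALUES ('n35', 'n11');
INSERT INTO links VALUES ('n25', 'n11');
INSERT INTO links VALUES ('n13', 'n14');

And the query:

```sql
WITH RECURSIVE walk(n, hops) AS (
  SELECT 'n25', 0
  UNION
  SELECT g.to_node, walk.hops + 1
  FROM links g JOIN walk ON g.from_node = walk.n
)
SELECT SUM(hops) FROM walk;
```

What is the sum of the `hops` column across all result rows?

6

Base: (n25, hops=0).
Iteration 1: edges from {n25} -> (n11, hops=1), (n14, hops=1), (n16, hops=1), (n33, hops=1).
Iteration 2: edges from {n11,n14,n16,n33} -> (n14, hops=2).
Iteration 3: no outgoing edges from {n14}; recursion stops.
SUM(hops) = 0 + 1 + 1 + 1 + 1 + 2 = 6.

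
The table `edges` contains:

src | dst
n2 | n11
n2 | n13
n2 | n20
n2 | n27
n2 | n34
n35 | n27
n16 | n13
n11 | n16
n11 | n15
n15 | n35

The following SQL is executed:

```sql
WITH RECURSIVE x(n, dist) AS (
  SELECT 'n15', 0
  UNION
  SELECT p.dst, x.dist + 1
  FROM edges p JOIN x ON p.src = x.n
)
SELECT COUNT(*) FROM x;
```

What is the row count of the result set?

Base: (n15, dist=0).
Iteration 1: edges from {n15} -> (n35, dist=1).
Iteration 2: edges from {n35} -> (n27, dist=2).
Iteration 3: no outgoing edges from {n27}; recursion stops.
Total rows emitted: 3.

3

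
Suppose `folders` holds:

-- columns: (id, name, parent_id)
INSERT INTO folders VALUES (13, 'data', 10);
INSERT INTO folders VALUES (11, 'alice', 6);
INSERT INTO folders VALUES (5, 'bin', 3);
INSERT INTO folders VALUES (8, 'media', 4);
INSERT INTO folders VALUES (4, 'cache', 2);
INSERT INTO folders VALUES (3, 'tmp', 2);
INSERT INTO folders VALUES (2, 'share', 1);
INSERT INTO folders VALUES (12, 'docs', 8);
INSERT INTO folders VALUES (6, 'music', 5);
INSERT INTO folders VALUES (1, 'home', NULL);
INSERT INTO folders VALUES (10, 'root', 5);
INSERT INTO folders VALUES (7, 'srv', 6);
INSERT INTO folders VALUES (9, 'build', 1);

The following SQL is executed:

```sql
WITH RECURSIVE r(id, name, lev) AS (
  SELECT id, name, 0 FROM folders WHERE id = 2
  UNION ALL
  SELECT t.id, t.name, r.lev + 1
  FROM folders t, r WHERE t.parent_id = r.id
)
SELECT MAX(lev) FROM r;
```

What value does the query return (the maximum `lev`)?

Base: id=2 (share) at lev 0.
Iteration 1: rows with parent_id in {2} -> tmp (id 3, lev 1), cache (id 4, lev 1).
Iteration 2: rows with parent_id in {3,4} -> bin (id 5, lev 2), media (id 8, lev 2).
Iteration 3: rows with parent_id in {5,8} -> music (id 6, lev 3), root (id 10, lev 3), docs (id 12, lev 3).
Iteration 4: rows with parent_id in {6,10,12} -> srv (id 7, lev 4), alice (id 11, lev 4), data (id 13, lev 4).
Iteration 5: no rows with parent_id in {7,11,13}; recursion stops.
lev values: 0, 1, 1, 2, 2, 3, 3, 3, 4, 4, 4; the maximum is 4.

4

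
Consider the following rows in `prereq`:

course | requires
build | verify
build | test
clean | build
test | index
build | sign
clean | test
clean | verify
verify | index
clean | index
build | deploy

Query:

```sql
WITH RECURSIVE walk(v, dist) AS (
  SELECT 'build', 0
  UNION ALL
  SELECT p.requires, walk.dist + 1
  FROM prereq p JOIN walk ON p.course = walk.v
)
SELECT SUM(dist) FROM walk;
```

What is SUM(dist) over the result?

8

Base: (build, dist=0).
Iteration 1: edges from {build} -> (deploy, dist=1), (sign, dist=1), (test, dist=1), (verify, dist=1).
Iteration 2: edges from {deploy,sign,test,verify} -> (index, dist=2) x2. [UNION ALL keeps all 2 new rows, including repeats]
Iteration 3: no outgoing edges from {index}; recursion stops.
SUM(dist) = 0 + 1 + 1 + 1 + 1 + 2 + 2 = 8.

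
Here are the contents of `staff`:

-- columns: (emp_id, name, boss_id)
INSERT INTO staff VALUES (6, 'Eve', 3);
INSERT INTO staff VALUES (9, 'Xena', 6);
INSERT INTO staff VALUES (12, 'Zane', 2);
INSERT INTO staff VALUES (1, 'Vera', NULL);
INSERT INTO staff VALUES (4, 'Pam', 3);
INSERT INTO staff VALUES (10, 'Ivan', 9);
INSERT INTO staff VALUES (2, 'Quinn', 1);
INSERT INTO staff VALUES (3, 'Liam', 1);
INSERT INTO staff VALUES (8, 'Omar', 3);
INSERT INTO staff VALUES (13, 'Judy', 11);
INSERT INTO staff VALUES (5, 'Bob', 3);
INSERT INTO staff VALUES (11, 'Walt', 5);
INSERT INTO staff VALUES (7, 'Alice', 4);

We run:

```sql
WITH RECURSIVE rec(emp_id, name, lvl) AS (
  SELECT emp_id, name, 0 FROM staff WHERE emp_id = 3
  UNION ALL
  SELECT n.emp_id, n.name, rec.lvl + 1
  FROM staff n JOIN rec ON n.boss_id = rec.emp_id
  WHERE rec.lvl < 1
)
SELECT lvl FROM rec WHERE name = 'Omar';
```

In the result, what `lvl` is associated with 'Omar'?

1

Base: emp_id=3 (Liam) at lvl 0.
Iteration 1: rows with boss_id in {3} -> Pam (id 4, lvl 1), Bob (id 5, lvl 1), Eve (id 6, lvl 1), Omar (id 8, lvl 1).
Iteration 2: lvl < 1 fails for all current rows; recursion stops.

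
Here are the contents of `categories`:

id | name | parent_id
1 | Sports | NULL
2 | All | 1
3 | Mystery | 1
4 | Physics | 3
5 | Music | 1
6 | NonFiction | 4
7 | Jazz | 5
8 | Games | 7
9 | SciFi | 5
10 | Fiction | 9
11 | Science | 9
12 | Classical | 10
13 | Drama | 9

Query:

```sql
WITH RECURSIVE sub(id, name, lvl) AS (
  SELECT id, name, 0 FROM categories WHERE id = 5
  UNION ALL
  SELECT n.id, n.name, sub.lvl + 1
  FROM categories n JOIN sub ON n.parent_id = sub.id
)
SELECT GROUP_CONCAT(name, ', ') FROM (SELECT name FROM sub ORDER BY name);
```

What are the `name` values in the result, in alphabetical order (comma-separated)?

Classical, Drama, Fiction, Games, Jazz, Music, SciFi, Science

Base: id=5 (Music) at lvl 0.
Iteration 1: rows with parent_id in {5} -> Jazz (id 7, lvl 1), SciFi (id 9, lvl 1).
Iteration 2: rows with parent_id in {7,9} -> Games (id 8, lvl 2), Fiction (id 10, lvl 2), Science (id 11, lvl 2), Drama (id 13, lvl 2).
Iteration 3: rows with parent_id in {8,10,11,13} -> Classical (id 12, lvl 3).
Iteration 4: no rows with parent_id in {12}; recursion stops.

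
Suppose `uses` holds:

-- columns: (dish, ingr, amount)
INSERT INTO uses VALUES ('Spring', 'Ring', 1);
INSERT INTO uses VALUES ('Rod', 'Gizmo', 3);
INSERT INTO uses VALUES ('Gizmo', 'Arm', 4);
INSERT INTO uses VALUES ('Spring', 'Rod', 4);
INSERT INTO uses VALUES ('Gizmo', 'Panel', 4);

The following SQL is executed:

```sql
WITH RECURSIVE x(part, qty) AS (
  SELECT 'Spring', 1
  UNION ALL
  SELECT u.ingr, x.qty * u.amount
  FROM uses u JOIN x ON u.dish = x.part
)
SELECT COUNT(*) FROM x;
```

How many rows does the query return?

Base: (Spring, qty=1).
Iteration 1: components of {Spring} -> Ring = 1*1 = 1, Rod = 1*4 = 4.
Iteration 2: components of {Ring,Rod} -> Gizmo = 4*3 = 12.
Iteration 3: components of {Gizmo} -> Arm = 12*4 = 48, Panel = 12*4 = 48.
Iteration 4: no further components; recursion stops.
Total rows emitted: 6.

6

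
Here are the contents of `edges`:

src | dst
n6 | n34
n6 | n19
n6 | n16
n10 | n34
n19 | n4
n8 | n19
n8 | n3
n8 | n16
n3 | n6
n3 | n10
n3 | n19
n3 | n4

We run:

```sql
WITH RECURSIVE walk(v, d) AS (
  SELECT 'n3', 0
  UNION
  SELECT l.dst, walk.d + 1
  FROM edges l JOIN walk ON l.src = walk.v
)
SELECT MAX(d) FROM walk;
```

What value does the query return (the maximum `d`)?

3

Base: (n3, d=0).
Iteration 1: edges from {n3} -> (n10, d=1), (n19, d=1), (n4, d=1), (n6, d=1).
Iteration 2: edges from {n10,n19,n4,n6} -> (n16, d=2), (n19, d=2), (n34, d=2), (n4, d=2). [UNION drops 1 duplicate row(s)]
Iteration 3: edges from {n16,n19,n34,n4} -> (n4, d=3).
Iteration 4: no outgoing edges from {n4}; recursion stops.
d values: 0, 1, 1, 1, 1, 2, 2, 2, 2, 3; the maximum is 3.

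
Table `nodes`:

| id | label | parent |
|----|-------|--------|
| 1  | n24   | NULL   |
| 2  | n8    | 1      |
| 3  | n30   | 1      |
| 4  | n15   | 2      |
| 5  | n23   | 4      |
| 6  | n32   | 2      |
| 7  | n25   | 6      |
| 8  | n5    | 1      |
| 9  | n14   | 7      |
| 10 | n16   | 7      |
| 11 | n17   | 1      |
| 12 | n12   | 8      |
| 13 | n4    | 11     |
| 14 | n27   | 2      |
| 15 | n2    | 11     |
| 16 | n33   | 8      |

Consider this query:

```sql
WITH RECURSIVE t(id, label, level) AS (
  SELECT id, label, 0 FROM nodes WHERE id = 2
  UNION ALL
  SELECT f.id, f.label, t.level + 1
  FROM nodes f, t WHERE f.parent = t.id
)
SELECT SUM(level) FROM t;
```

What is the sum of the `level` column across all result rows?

13

Base: id=2 (n8) at level 0.
Iteration 1: rows with parent in {2} -> n15 (id 4, level 1), n32 (id 6, level 1), n27 (id 14, level 1).
Iteration 2: rows with parent in {4,6,14} -> n23 (id 5, level 2), n25 (id 7, level 2).
Iteration 3: rows with parent in {5,7} -> n14 (id 9, level 3), n16 (id 10, level 3).
Iteration 4: no rows with parent in {9,10}; recursion stops.
SUM(level) = 0 + 1 + 1 + 1 + 2 + 2 + 3 + 3 = 13.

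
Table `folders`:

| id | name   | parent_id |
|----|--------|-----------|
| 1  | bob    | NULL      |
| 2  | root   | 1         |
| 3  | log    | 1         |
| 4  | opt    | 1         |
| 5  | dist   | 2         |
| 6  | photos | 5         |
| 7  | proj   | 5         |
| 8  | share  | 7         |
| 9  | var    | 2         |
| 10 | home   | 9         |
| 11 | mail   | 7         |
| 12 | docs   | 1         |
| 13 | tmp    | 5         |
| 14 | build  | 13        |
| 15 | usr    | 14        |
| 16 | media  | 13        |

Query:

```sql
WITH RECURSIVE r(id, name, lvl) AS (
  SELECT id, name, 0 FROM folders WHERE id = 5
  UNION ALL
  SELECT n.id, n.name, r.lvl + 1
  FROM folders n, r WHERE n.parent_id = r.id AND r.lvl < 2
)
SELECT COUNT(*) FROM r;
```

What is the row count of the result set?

Base: id=5 (dist) at lvl 0.
Iteration 1: rows with parent_id in {5} -> photos (id 6, lvl 1), proj (id 7, lvl 1), tmp (id 13, lvl 1).
Iteration 2: rows with parent_id in {6,7,13} -> share (id 8, lvl 2), mail (id 11, lvl 2), build (id 14, lvl 2), media (id 16, lvl 2).
Iteration 3: lvl < 2 fails for all current rows; recursion stops.
Total rows emitted: 8.

8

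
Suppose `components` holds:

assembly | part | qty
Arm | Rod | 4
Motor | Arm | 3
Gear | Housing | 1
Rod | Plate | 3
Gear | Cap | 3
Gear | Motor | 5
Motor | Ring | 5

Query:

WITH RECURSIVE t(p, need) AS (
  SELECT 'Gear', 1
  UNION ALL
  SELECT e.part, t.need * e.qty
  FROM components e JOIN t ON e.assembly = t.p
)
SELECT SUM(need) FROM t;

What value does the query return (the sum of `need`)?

290

Base: (Gear, need=1).
Iteration 1: components of {Gear} -> Cap = 1*3 = 3, Housing = 1*1 = 1, Motor = 1*5 = 5.
Iteration 2: components of {Cap,Housing,Motor} -> Arm = 5*3 = 15, Ring = 5*5 = 25.
Iteration 3: components of {Arm,Ring} -> Rod = 15*4 = 60.
Iteration 4: components of {Rod} -> Plate = 60*3 = 180.
Iteration 5: no further components; recursion stops.
SUM(need) = 1 + 5 + 3 + 1 + 15 + 25 + 60 + 180 = 290.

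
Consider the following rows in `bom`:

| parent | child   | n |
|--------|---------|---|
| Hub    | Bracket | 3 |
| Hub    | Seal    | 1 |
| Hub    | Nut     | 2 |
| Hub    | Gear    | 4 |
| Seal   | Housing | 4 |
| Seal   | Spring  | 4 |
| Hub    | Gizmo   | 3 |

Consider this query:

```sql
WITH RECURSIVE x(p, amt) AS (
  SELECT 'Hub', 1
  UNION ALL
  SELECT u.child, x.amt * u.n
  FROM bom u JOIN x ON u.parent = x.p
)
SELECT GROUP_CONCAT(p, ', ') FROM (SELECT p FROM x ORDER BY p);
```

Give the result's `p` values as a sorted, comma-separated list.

Base: (Hub, amt=1).
Iteration 1: components of {Hub} -> Bracket = 1*3 = 3, Gear = 1*4 = 4, Gizmo = 1*3 = 3, Nut = 1*2 = 2, Seal = 1*1 = 1.
Iteration 2: components of {Bracket,Gear,Gizmo,Nut,Seal} -> Housing = 1*4 = 4, Spring = 1*4 = 4.
Iteration 3: no further components; recursion stops.

Bracket, Gear, Gizmo, Housing, Hub, Nut, Seal, Spring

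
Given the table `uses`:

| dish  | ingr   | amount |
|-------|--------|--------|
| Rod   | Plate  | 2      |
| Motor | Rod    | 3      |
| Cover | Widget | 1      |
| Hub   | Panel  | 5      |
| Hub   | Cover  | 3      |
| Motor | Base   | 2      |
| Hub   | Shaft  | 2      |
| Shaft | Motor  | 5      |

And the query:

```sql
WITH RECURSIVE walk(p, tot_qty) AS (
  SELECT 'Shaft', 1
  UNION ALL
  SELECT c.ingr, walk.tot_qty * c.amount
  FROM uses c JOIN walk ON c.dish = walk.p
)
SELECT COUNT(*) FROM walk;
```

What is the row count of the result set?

Base: (Shaft, tot_qty=1).
Iteration 1: components of {Shaft} -> Motor = 1*5 = 5.
Iteration 2: components of {Motor} -> Base = 5*2 = 10, Rod = 5*3 = 15.
Iteration 3: components of {Base,Rod} -> Plate = 15*2 = 30.
Iteration 4: no further components; recursion stops.
Total rows emitted: 5.

5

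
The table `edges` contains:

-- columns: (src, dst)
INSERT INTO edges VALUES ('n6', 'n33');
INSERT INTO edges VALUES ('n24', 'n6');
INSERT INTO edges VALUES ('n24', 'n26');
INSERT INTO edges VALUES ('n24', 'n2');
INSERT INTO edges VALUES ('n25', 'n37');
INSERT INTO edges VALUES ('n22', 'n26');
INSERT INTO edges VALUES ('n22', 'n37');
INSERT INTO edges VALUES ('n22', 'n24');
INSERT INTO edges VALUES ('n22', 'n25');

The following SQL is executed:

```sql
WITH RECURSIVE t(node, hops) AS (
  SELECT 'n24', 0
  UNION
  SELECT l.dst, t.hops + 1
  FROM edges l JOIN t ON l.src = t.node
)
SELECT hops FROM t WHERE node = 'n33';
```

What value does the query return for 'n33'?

2

Base: (n24, hops=0).
Iteration 1: edges from {n24} -> (n2, hops=1), (n26, hops=1), (n6, hops=1).
Iteration 2: edges from {n2,n26,n6} -> (n33, hops=2).
Iteration 3: no outgoing edges from {n33}; recursion stops.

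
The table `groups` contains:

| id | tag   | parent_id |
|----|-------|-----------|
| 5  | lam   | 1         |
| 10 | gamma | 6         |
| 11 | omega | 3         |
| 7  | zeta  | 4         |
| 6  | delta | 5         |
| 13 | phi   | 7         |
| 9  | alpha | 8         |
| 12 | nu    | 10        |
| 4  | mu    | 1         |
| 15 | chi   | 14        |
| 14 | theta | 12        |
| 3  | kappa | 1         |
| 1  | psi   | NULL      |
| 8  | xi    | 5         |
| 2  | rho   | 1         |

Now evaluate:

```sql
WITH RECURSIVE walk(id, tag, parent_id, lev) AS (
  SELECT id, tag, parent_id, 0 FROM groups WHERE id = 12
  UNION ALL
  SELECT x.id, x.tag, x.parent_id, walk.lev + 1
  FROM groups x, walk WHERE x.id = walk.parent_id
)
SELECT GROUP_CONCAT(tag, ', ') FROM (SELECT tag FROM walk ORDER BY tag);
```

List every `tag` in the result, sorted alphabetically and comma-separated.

Base: id=12 (nu), parent_id=10, lev 0.
Iteration 1: join on id=10 -> gamma (id 10, parent_id=6, lev 1).
Iteration 2: join on id=6 -> delta (id 6, parent_id=5, lev 2).
Iteration 3: join on id=5 -> lam (id 5, parent_id=1, lev 3).
Iteration 4: join on id=1 -> psi (id 1, parent_id=NULL, lev 4).
Iteration 5: parent_id is NULL; no match; recursion stops.

delta, gamma, lam, nu, psi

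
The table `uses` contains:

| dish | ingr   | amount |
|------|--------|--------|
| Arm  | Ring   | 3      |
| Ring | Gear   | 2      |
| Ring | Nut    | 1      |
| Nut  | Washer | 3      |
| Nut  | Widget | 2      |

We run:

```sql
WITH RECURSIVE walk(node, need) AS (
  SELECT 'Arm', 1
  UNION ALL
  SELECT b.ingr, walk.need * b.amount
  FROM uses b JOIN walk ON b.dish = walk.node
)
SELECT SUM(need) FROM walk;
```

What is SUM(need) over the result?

28

Base: (Arm, need=1).
Iteration 1: components of {Arm} -> Ring = 1*3 = 3.
Iteration 2: components of {Ring} -> Gear = 3*2 = 6, Nut = 3*1 = 3.
Iteration 3: components of {Gear,Nut} -> Washer = 3*3 = 9, Widget = 3*2 = 6.
Iteration 4: no further components; recursion stops.
SUM(need) = 1 + 3 + 6 + 3 + 9 + 6 = 28.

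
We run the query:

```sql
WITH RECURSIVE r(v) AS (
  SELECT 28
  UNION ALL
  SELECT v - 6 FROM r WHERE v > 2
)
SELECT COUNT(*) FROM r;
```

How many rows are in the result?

Base: v=28.
Iteration 1: 28 > 2 holds -> v = 28 - 6 = 22.
Iteration 2: 22 > 2 holds -> v = 22 - 6 = 16.
Iteration 3: 16 > 2 holds -> v = 16 - 6 = 10.
Iteration 4: 10 > 2 holds -> v = 10 - 6 = 4.
Iteration 5: 4 > 2 holds -> v = 4 - 6 = -2.
Iteration 6: -2 > 2 fails; recursion stops.
Total rows emitted: 6.

6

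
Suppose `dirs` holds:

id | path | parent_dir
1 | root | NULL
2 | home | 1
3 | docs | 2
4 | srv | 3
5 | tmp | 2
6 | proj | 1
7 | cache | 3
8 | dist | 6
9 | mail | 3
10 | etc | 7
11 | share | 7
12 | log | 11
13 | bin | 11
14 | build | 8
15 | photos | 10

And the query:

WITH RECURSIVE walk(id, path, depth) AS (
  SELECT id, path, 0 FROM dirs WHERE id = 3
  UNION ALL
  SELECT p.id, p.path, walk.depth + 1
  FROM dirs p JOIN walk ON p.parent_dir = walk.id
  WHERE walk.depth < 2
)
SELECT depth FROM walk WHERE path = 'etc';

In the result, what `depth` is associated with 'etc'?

Base: id=3 (docs) at depth 0.
Iteration 1: rows with parent_dir in {3} -> srv (id 4, depth 1), cache (id 7, depth 1), mail (id 9, depth 1).
Iteration 2: rows with parent_dir in {4,7,9} -> etc (id 10, depth 2), share (id 11, depth 2).
Iteration 3: depth < 2 fails for all current rows; recursion stops.

2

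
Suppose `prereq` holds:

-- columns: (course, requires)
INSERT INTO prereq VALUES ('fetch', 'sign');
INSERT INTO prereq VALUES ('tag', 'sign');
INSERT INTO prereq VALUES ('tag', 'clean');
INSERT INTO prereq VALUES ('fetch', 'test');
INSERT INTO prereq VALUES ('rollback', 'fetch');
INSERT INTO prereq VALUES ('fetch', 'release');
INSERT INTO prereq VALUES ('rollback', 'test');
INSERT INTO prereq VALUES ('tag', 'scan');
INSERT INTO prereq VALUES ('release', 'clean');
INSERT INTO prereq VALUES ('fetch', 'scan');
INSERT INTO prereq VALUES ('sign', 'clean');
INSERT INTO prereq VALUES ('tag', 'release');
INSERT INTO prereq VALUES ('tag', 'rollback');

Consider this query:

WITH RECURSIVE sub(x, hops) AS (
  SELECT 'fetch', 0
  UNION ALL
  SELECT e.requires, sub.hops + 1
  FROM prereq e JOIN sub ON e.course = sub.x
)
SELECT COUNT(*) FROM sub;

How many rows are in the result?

Base: (fetch, hops=0).
Iteration 1: edges from {fetch} -> (release, hops=1), (scan, hops=1), (sign, hops=1), (test, hops=1).
Iteration 2: edges from {release,scan,sign,test} -> (clean, hops=2) x2. [UNION ALL keeps all 2 new rows, including repeats]
Iteration 3: no outgoing edges from {clean}; recursion stops.
Total rows emitted: 7.

7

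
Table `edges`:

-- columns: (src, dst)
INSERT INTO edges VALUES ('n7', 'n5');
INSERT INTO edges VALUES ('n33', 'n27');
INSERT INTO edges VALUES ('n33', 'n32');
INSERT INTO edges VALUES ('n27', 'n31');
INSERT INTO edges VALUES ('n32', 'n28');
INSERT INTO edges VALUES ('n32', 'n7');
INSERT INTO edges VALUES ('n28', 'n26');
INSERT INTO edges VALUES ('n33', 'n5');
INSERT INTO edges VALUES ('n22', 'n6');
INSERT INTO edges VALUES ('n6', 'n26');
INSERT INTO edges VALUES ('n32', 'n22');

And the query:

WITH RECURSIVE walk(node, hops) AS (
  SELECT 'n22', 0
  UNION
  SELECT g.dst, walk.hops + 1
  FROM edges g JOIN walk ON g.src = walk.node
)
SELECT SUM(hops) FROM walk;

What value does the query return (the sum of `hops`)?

Base: (n22, hops=0).
Iteration 1: edges from {n22} -> (n6, hops=1).
Iteration 2: edges from {n6} -> (n26, hops=2).
Iteration 3: no outgoing edges from {n26}; recursion stops.
SUM(hops) = 0 + 1 + 2 = 3.

3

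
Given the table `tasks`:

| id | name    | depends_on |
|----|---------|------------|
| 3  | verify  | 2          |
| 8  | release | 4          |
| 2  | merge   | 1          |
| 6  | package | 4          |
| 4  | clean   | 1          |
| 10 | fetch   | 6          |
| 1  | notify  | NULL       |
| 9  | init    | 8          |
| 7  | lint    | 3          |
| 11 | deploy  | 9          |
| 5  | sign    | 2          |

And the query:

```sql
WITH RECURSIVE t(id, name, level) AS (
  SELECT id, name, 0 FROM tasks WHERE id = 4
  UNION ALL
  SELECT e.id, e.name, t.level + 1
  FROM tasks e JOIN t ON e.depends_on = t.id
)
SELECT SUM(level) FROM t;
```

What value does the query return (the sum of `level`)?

9

Base: id=4 (clean) at level 0.
Iteration 1: rows with depends_on in {4} -> package (id 6, level 1), release (id 8, level 1).
Iteration 2: rows with depends_on in {6,8} -> init (id 9, level 2), fetch (id 10, level 2).
Iteration 3: rows with depends_on in {9,10} -> deploy (id 11, level 3).
Iteration 4: no rows with depends_on in {11}; recursion stops.
SUM(level) = 0 + 1 + 1 + 2 + 2 + 3 = 9.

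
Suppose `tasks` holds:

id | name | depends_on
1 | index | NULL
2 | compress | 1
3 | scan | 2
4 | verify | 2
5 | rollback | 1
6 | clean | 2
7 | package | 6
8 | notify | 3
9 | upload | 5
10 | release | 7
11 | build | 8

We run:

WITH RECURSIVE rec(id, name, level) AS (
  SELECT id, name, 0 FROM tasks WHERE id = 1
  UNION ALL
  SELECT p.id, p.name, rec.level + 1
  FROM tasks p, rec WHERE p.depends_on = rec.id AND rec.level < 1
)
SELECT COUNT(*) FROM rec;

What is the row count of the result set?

Base: id=1 (index) at level 0.
Iteration 1: rows with depends_on in {1} -> compress (id 2, level 1), rollback (id 5, level 1).
Iteration 2: level < 1 fails for all current rows; recursion stops.
Total rows emitted: 3.

3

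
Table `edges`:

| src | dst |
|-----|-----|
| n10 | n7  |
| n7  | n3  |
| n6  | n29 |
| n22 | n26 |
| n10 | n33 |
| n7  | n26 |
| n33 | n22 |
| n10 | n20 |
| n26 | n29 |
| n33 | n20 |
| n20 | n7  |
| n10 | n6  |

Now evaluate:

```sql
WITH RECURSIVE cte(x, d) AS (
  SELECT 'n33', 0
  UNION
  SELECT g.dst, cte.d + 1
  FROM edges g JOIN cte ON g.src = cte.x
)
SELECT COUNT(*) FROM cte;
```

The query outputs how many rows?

Base: (n33, d=0).
Iteration 1: edges from {n33} -> (n20, d=1), (n22, d=1).
Iteration 2: edges from {n20,n22} -> (n26, d=2), (n7, d=2).
Iteration 3: edges from {n26,n7} -> (n26, d=3), (n29, d=3), (n3, d=3).
Iteration 4: edges from {n26,n29,n3} -> (n29, d=4).
Iteration 5: no outgoing edges from {n29}; recursion stops.
Total rows emitted: 9.

9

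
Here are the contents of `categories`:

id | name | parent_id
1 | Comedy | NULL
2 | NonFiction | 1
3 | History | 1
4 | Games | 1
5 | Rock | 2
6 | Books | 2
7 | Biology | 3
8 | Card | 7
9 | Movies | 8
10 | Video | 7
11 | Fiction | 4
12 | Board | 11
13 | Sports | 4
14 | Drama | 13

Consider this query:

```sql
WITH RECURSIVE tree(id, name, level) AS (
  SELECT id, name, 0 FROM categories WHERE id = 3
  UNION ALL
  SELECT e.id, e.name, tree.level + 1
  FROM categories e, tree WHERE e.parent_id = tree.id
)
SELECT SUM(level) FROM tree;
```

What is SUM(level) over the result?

Base: id=3 (History) at level 0.
Iteration 1: rows with parent_id in {3} -> Biology (id 7, level 1).
Iteration 2: rows with parent_id in {7} -> Card (id 8, level 2), Video (id 10, level 2).
Iteration 3: rows with parent_id in {8,10} -> Movies (id 9, level 3).
Iteration 4: no rows with parent_id in {9}; recursion stops.
SUM(level) = 0 + 1 + 2 + 2 + 3 = 8.

8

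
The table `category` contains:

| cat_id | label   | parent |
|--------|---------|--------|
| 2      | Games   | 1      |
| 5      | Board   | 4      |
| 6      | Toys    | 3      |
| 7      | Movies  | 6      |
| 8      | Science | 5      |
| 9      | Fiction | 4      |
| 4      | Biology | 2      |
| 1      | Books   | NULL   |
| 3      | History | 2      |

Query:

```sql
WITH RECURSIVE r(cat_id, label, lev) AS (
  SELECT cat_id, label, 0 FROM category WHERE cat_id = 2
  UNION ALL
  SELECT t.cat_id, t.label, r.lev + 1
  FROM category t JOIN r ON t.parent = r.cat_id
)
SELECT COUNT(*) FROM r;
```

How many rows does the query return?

8

Base: cat_id=2 (Games) at lev 0.
Iteration 1: rows with parent in {2} -> History (id 3, lev 1), Biology (id 4, lev 1).
Iteration 2: rows with parent in {3,4} -> Board (id 5, lev 2), Toys (id 6, lev 2), Fiction (id 9, lev 2).
Iteration 3: rows with parent in {5,6,9} -> Movies (id 7, lev 3), Science (id 8, lev 3).
Iteration 4: no rows with parent in {7,8}; recursion stops.
Total rows emitted: 8.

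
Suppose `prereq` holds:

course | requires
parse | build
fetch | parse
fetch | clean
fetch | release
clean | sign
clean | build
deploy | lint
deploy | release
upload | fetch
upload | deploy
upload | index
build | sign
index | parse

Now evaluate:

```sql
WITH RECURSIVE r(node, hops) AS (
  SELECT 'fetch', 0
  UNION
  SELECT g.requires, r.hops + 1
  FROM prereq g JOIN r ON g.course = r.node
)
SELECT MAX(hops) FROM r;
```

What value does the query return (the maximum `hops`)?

Base: (fetch, hops=0).
Iteration 1: edges from {fetch} -> (clean, hops=1), (parse, hops=1), (release, hops=1).
Iteration 2: edges from {clean,parse,release} -> (build, hops=2), (sign, hops=2). [UNION drops 1 duplicate row(s)]
Iteration 3: edges from {build,sign} -> (sign, hops=3).
Iteration 4: no outgoing edges from {sign}; recursion stops.
hops values: 0, 1, 1, 1, 2, 2, 3; the maximum is 3.

3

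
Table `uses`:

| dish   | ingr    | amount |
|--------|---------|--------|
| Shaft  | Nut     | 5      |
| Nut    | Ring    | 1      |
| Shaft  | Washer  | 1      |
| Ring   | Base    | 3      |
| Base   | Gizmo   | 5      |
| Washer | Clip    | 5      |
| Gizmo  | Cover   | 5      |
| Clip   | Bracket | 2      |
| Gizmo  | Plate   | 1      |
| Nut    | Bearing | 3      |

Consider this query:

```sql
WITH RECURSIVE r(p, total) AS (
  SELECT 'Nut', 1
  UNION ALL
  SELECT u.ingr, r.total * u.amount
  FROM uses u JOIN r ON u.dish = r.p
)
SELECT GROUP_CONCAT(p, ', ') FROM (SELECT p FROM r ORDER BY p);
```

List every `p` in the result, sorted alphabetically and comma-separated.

Base, Bearing, Cover, Gizmo, Nut, Plate, Ring

Base: (Nut, total=1).
Iteration 1: components of {Nut} -> Bearing = 1*3 = 3, Ring = 1*1 = 1.
Iteration 2: components of {Bearing,Ring} -> Base = 1*3 = 3.
Iteration 3: components of {Base} -> Gizmo = 3*5 = 15.
Iteration 4: components of {Gizmo} -> Cover = 15*5 = 75, Plate = 15*1 = 15.
Iteration 5: no further components; recursion stops.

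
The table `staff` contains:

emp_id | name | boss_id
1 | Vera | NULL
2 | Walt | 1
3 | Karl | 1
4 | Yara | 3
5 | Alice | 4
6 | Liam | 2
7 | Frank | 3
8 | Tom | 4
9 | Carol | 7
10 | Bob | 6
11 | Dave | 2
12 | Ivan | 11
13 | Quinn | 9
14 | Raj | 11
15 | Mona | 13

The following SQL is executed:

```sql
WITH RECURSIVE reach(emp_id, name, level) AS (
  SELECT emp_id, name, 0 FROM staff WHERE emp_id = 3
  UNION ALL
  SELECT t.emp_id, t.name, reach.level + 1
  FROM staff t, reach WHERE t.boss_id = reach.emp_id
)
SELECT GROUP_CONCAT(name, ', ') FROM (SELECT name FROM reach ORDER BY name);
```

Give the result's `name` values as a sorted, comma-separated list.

Base: emp_id=3 (Karl) at level 0.
Iteration 1: rows with boss_id in {3} -> Yara (id 4, level 1), Frank (id 7, level 1).
Iteration 2: rows with boss_id in {4,7} -> Alice (id 5, level 2), Tom (id 8, level 2), Carol (id 9, level 2).
Iteration 3: rows with boss_id in {5,8,9} -> Quinn (id 13, level 3).
Iteration 4: rows with boss_id in {13} -> Mona (id 15, level 4).
Iteration 5: no rows with boss_id in {15}; recursion stops.

Alice, Carol, Frank, Karl, Mona, Quinn, Tom, Yara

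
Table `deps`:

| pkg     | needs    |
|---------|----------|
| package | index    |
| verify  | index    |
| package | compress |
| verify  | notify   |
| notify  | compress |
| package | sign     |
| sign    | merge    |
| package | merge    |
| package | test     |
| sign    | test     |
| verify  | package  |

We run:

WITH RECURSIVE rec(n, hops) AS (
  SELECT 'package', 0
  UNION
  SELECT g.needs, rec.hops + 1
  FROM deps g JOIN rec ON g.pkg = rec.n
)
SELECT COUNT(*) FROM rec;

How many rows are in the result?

Base: (package, hops=0).
Iteration 1: edges from {package} -> (compress, hops=1), (index, hops=1), (merge, hops=1), (sign, hops=1), (test, hops=1).
Iteration 2: edges from {compress,index,merge,sign,test} -> (merge, hops=2), (test, hops=2).
Iteration 3: no outgoing edges from {merge,test}; recursion stops.
Total rows emitted: 8.

8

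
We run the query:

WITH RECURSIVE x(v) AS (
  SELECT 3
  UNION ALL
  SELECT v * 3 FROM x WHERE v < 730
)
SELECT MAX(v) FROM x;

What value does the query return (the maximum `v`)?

Base: v=3.
Iteration 1: 3 < 730 holds -> v = 3 * 3 = 9.
Iteration 2: 9 < 730 holds -> v = 9 * 3 = 27.
Iteration 3: 27 < 730 holds -> v = 27 * 3 = 81.
Iteration 4: 81 < 730 holds -> v = 81 * 3 = 243.
Iteration 5: 243 < 730 holds -> v = 243 * 3 = 729.
Iteration 6: 729 < 730 holds -> v = 729 * 3 = 2187.
Iteration 7: 2187 < 730 fails; recursion stops.
v values: 3, 9, 27, 81, 243, 729, 2187; the maximum is 2187.

2187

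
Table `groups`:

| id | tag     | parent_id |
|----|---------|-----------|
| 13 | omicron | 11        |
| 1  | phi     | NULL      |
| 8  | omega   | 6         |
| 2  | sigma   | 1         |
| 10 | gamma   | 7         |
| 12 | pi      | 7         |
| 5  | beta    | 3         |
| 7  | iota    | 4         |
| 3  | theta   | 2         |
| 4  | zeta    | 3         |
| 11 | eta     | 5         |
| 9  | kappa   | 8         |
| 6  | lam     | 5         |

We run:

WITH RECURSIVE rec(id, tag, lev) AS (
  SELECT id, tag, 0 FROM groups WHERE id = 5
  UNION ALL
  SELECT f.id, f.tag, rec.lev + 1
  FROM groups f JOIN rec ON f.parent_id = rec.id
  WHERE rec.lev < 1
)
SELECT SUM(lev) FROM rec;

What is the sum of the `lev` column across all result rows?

2

Base: id=5 (beta) at lev 0.
Iteration 1: rows with parent_id in {5} -> lam (id 6, lev 1), eta (id 11, lev 1).
Iteration 2: lev < 1 fails for all current rows; recursion stops.
SUM(lev) = 0 + 1 + 1 = 2.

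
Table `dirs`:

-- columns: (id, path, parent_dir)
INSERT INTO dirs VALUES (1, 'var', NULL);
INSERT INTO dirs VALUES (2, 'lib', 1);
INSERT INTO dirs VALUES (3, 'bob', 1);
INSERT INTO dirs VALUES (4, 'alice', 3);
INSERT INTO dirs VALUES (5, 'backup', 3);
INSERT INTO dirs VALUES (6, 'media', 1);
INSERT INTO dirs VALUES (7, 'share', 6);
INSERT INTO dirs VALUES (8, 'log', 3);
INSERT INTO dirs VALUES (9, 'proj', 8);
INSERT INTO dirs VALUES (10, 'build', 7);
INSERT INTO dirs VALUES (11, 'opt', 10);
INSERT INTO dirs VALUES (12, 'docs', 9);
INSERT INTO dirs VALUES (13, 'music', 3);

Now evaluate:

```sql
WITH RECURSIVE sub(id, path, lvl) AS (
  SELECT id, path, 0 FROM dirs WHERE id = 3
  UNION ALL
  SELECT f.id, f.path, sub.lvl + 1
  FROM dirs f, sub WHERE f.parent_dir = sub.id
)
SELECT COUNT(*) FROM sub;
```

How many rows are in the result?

Base: id=3 (bob) at lvl 0.
Iteration 1: rows with parent_dir in {3} -> alice (id 4, lvl 1), backup (id 5, lvl 1), log (id 8, lvl 1), music (id 13, lvl 1).
Iteration 2: rows with parent_dir in {4,5,8,13} -> proj (id 9, lvl 2).
Iteration 3: rows with parent_dir in {9} -> docs (id 12, lvl 3).
Iteration 4: no rows with parent_dir in {12}; recursion stops.
Total rows emitted: 7.

7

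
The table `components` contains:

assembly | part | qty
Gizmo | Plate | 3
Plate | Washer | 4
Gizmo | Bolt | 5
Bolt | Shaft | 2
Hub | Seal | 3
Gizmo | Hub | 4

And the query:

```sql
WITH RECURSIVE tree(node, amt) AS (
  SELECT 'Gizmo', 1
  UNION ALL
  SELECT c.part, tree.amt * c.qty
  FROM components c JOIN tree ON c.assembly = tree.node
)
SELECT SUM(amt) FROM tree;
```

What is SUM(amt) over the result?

47

Base: (Gizmo, amt=1).
Iteration 1: components of {Gizmo} -> Bolt = 1*5 = 5, Hub = 1*4 = 4, Plate = 1*3 = 3.
Iteration 2: components of {Bolt,Hub,Plate} -> Seal = 4*3 = 12, Shaft = 5*2 = 10, Washer = 3*4 = 12.
Iteration 3: no further components; recursion stops.
SUM(amt) = 1 + 3 + 5 + 4 + 12 + 10 + 12 = 47.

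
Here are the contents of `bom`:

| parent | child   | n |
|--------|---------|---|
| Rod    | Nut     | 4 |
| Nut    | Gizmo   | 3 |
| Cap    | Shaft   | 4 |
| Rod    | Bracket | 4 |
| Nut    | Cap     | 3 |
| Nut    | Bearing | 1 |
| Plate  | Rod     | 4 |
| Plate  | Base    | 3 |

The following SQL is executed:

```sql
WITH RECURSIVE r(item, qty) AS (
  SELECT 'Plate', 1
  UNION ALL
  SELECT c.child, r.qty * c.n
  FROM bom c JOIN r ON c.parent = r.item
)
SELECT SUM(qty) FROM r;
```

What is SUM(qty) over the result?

Base: (Plate, qty=1).
Iteration 1: components of {Plate} -> Base = 1*3 = 3, Rod = 1*4 = 4.
Iteration 2: components of {Base,Rod} -> Bracket = 4*4 = 16, Nut = 4*4 = 16.
Iteration 3: components of {Bracket,Nut} -> Bearing = 16*1 = 16, Cap = 16*3 = 48, Gizmo = 16*3 = 48.
Iteration 4: components of {Bearing,Cap,Gizmo} -> Shaft = 48*4 = 192.
Iteration 5: no further components; recursion stops.
SUM(qty) = 1 + 4 + 3 + 16 + 16 + 48 + 48 + 16 + 192 = 344.

344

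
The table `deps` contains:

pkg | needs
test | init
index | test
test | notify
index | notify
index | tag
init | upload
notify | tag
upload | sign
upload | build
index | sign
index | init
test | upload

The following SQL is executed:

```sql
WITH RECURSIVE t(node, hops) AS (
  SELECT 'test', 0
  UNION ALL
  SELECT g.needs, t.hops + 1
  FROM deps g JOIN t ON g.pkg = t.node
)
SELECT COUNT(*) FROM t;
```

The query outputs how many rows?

10

Base: (test, hops=0).
Iteration 1: edges from {test} -> (init, hops=1), (notify, hops=1), (upload, hops=1).
Iteration 2: edges from {init,notify,upload} -> (build, hops=2), (sign, hops=2), (tag, hops=2), (upload, hops=2).
Iteration 3: edges from {build,sign,tag,upload} -> (build, hops=3), (sign, hops=3).
Iteration 4: no outgoing edges from {build,sign}; recursion stops.
Total rows emitted: 10.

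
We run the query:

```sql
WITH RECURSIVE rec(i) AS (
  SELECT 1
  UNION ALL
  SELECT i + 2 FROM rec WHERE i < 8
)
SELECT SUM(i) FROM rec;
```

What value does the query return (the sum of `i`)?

Base: i=1.
Iteration 1: 1 < 8 holds -> i = 1 + 2 = 3.
Iteration 2: 3 < 8 holds -> i = 3 + 2 = 5.
Iteration 3: 5 < 8 holds -> i = 5 + 2 = 7.
Iteration 4: 7 < 8 holds -> i = 7 + 2 = 9.
Iteration 5: 9 < 8 fails; recursion stops.
SUM(i) = 1 + 3 + 5 + 7 + 9 = 25.

25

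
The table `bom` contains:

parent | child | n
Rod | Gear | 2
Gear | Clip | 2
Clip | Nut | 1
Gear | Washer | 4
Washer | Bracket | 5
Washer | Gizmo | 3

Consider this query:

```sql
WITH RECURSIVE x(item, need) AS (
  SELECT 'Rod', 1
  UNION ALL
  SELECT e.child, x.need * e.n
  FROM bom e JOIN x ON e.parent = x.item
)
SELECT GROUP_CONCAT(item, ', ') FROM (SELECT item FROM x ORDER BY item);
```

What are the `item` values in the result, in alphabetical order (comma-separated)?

Bracket, Clip, Gear, Gizmo, Nut, Rod, Washer

Base: (Rod, need=1).
Iteration 1: components of {Rod} -> Gear = 1*2 = 2.
Iteration 2: components of {Gear} -> Clip = 2*2 = 4, Washer = 2*4 = 8.
Iteration 3: components of {Clip,Washer} -> Bracket = 8*5 = 40, Gizmo = 8*3 = 24, Nut = 4*1 = 4.
Iteration 4: no further components; recursion stops.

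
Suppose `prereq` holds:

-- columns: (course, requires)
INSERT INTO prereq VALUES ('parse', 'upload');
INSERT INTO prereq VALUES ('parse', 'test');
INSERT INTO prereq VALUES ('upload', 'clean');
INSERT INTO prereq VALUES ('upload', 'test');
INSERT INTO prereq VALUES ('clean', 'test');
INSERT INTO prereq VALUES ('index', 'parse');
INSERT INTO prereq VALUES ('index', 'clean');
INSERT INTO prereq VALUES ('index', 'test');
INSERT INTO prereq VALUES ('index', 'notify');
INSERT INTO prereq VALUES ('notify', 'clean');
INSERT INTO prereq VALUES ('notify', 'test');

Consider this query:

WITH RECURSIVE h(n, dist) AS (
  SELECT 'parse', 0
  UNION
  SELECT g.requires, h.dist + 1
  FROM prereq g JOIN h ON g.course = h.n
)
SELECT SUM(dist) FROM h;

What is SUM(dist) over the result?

9

Base: (parse, dist=0).
Iteration 1: edges from {parse} -> (test, dist=1), (upload, dist=1).
Iteration 2: edges from {test,upload} -> (clean, dist=2), (test, dist=2).
Iteration 3: edges from {clean,test} -> (test, dist=3).
Iteration 4: no outgoing edges from {test}; recursion stops.
SUM(dist) = 0 + 1 + 1 + 2 + 2 + 3 = 9.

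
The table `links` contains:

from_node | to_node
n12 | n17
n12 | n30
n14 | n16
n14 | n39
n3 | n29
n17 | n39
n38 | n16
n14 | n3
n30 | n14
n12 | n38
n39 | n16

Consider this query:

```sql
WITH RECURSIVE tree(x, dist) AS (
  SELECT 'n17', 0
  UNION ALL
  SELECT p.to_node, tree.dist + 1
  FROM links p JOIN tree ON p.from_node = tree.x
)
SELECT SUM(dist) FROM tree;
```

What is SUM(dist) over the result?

3

Base: (n17, dist=0).
Iteration 1: edges from {n17} -> (n39, dist=1).
Iteration 2: edges from {n39} -> (n16, dist=2).
Iteration 3: no outgoing edges from {n16}; recursion stops.
SUM(dist) = 0 + 1 + 2 = 3.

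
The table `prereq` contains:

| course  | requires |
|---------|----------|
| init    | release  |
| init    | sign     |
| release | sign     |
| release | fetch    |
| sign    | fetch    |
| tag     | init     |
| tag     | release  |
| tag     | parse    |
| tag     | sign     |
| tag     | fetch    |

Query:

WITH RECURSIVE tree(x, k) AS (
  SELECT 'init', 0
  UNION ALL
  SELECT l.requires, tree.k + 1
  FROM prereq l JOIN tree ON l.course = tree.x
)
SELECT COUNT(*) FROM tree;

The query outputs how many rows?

7

Base: (init, k=0).
Iteration 1: edges from {init} -> (release, k=1), (sign, k=1).
Iteration 2: edges from {release,sign} -> (fetch, k=2) x2, (sign, k=2). [UNION ALL keeps all 3 new rows, including repeats]
Iteration 3: edges from {fetch,sign} -> (fetch, k=3).
Iteration 4: no outgoing edges from {fetch}; recursion stops.
Total rows emitted: 7.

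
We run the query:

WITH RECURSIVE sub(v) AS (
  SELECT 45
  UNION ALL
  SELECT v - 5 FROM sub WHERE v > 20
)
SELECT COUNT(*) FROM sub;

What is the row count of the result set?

6

Base: v=45.
Iteration 1: 45 > 20 holds -> v = 45 - 5 = 40.
Iteration 2: 40 > 20 holds -> v = 40 - 5 = 35.
Iteration 3: 35 > 20 holds -> v = 35 - 5 = 30.
Iteration 4: 30 > 20 holds -> v = 30 - 5 = 25.
Iteration 5: 25 > 20 holds -> v = 25 - 5 = 20.
Iteration 6: 20 > 20 fails; recursion stops.
Total rows emitted: 6.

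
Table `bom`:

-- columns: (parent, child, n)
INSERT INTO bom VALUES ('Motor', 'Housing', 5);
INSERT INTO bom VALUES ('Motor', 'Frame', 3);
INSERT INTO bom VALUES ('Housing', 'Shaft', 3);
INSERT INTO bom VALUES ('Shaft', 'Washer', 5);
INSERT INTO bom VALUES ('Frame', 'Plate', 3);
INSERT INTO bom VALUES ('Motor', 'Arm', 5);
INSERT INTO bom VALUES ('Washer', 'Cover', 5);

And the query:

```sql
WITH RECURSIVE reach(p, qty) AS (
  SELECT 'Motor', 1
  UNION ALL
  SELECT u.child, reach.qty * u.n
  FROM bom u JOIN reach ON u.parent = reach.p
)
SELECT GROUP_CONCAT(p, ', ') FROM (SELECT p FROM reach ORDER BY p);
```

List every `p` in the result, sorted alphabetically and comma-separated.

Arm, Cover, Frame, Housing, Motor, Plate, Shaft, Washer

Base: (Motor, qty=1).
Iteration 1: components of {Motor} -> Arm = 1*5 = 5, Frame = 1*3 = 3, Housing = 1*5 = 5.
Iteration 2: components of {Arm,Frame,Housing} -> Plate = 3*3 = 9, Shaft = 5*3 = 15.
Iteration 3: components of {Plate,Shaft} -> Washer = 15*5 = 75.
Iteration 4: components of {Washer} -> Cover = 75*5 = 375.
Iteration 5: no further components; recursion stops.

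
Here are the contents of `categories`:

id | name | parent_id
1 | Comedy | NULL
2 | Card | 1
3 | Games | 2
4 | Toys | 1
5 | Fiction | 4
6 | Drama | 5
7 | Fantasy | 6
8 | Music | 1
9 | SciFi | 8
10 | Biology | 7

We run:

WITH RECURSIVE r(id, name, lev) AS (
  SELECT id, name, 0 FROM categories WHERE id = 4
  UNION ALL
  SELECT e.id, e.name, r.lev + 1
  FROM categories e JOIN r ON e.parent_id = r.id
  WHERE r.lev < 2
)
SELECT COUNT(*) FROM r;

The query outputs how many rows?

3

Base: id=4 (Toys) at lev 0.
Iteration 1: rows with parent_id in {4} -> Fiction (id 5, lev 1).
Iteration 2: rows with parent_id in {5} -> Drama (id 6, lev 2).
Iteration 3: lev < 2 fails for all current rows; recursion stops.
Total rows emitted: 3.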